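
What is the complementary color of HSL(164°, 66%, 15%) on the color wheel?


Complement = opposite side of color wheel = hue + 180°
H' = (164 + 180) mod 360 = 344°
S and L unchanged.
= HSL(344°, 66%, 15%)


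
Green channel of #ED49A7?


Color: #ED49A7
R = ED = 237
G = 49 = 73
B = A7 = 167
Green = 73


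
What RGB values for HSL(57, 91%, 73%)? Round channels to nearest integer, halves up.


H=57°, S=0.91, L=0.73
C = (1-|2L-1|)×S = (1-|0.46|)×0.91 = 0.4914
H' = H/60 = 57/60 ≈ 0.9500; X = C×(1-|H' mod 2 - 1|) = 0.46683
m = L - C/2 = 0.73 - 0.2457 = 0.4843
Sector ⌊H'⌋ = 0 → (R',G',B') = (0.4914, 0.46683, 0.0)
RGB = ((R'+m)×255, (G'+m)×255, (B'+m)×255) = (248.8035, 242.53815, 123.4965)
Round half up → RGB(249, 243, 123)


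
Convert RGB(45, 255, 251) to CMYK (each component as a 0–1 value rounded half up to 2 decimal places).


R'=45/255≈0.1765, G'=255/255≈1.0000, B'=251/255≈0.9843
K = 1 - max(R',G',B') = 1 - 255/255 = 0/255 = 0 → 0.00
(1-R'-K)/(1-K) simplifies to (max-R)/max with max = 255:
C = (255-45)/255 = 210/255 = 0.82352… → 0.82
M = (255-255)/255 = 0/255 = 0 → 0.00
Y = (255-251)/255 = 4/255 = 0.01568… → 0.02
= CMYK(0.82, 0.00, 0.02, 0.00)


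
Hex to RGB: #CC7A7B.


CC → 204 (R)
7A → 122 (G)
7B → 123 (B)
= RGB(204, 122, 123)


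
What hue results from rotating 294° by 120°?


New hue = (H + rotation) mod 360
New hue = (294 + 120) mod 360
= 414 mod 360
= 54°


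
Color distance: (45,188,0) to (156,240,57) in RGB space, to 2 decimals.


d = √[(R₁-R₂)² + (G₁-G₂)² + (B₁-B₂)²]
d = √[(45-156)² + (188-240)² + (0-57)²]
d = √[12321 + 2704 + 3249]
d = √18274
d ≈ 135.18


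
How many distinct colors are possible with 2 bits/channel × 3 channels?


Total bits = 2 bits/channel × 3 channels = 6 bits
Distinct colors = 2^6
= 64 colors


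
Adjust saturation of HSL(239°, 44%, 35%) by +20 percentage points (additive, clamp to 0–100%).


Original S = 44%
Adjustment = +20 percentage points
New S = 44 + (20) = 64
Clamp to [0, 100] → 64
= HSL(239°, 64%, 35%)


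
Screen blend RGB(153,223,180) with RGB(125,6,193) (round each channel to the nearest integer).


Screen: C = 255 - (255-A)×(255-B)/255, rounded to nearest integer
R: 255 - (255-153)×(255-125)/255 = 255 - 13260/255 ≈ 255 - 52.000 = 203.000 → 203
G: 255 - (255-223)×(255-6)/255 = 255 - 7968/255 ≈ 255 - 31.247 = 223.753 → 224
B: 255 - (255-180)×(255-193)/255 = 255 - 4650/255 ≈ 255 - 18.235 = 236.765 → 237
= RGB(203, 224, 237)


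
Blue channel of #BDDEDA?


Color: #BDDEDA
R = BD = 189
G = DE = 222
B = DA = 218
Blue = 218


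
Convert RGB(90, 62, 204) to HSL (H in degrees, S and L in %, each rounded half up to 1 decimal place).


Normalize: R'=90/255≈0.3529, G'=62/255≈0.2431, B'=204/255≈0.8000
Max=204/255, Min=62/255, Δ=Max-Min=142/255
L = (Max+Min)/2 = (204+62)/510 = 266/510 = 0.52156… → L = 52.2%
L > 0.5 → S = Δ/(2-Max-Min) = 142/(510-204-62) = 142/244 = 0.58196… → S = 58.2%
(the 1/255 factors cancel in S and H, so raw channel differences can be used)
Max is B' → H = 60 × ((R-G)/Δ + 4) = 60 × ((90-62)/142 + 4)
  28/142 + 4 = 0.1971… + 4 = 4.1971…
  H = 60 × 4.1971… = 251.830…° → H = 251.8°
= HSL(251.8°, 58.2%, 52.2%)


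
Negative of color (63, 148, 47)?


Invert: (255-R, 255-G, 255-B)
R: 255-63 = 192
G: 255-148 = 107
B: 255-47 = 208
= RGB(192, 107, 208)


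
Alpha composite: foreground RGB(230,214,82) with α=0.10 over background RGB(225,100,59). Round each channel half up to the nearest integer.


C = α×F + (1-α)×B, with 1-α = 0.90
R: 0.10×230 + 0.90×225 = 23.00 + 202.50 = 225.50 → 226
G: 0.10×214 + 0.90×100 = 21.40 + 90.00 = 111.40 → 111
B: 0.10×82 + 0.90×59 = 8.20 + 53.10 = 61.30 → 61
= RGB(226, 111, 61)


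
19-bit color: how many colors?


Colors = 2^bits = 2^19
= 524,288 colors


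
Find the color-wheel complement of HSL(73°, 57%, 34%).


Complement = opposite side of color wheel = hue + 180°
H' = (73 + 180) mod 360 = 253°
S and L unchanged.
= HSL(253°, 57%, 34%)


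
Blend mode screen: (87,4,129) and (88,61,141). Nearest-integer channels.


Screen: C = 255 - (255-A)×(255-B)/255, rounded to nearest integer
R: 255 - (255-87)×(255-88)/255 = 255 - 28056/255 ≈ 255 - 110.024 = 144.976 → 145
G: 255 - (255-4)×(255-61)/255 = 255 - 48694/255 ≈ 255 - 190.957 = 64.043 → 64
B: 255 - (255-129)×(255-141)/255 = 255 - 14364/255 ≈ 255 - 56.329 = 198.671 → 199
= RGB(145, 64, 199)


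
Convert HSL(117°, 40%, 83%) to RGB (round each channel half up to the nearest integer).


H=117°, S=0.40, L=0.83
C = (1-|2L-1|)×S = (1-|0.66|)×0.40 = 0.136
H' = H/60 = 117/60 ≈ 1.9500; X = C×(1-|H' mod 2 - 1|) = 0.0068
m = L - C/2 = 0.83 - 0.068 = 0.762
Sector ⌊H'⌋ = 1 → (R',G',B') = (0.0068, 0.136, 0.0)
RGB = ((R'+m)×255, (G'+m)×255, (B'+m)×255) = (196.044, 228.99, 194.31)
Round half up → RGB(196, 229, 194)


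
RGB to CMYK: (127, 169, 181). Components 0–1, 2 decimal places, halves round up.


R'=127/255≈0.4980, G'=169/255≈0.6627, B'=181/255≈0.7098
K = 1 - max(R',G',B') = 1 - 181/255 = 74/255 = 0.29019… → 0.29
(1-R'-K)/(1-K) simplifies to (max-R)/max with max = 181:
C = (181-127)/181 = 54/181 = 0.29834… → 0.30
M = (181-169)/181 = 12/181 = 0.06629… → 0.07
Y = (181-181)/181 = 0/181 = 0 → 0.00
= CMYK(0.30, 0.07, 0.00, 0.29)


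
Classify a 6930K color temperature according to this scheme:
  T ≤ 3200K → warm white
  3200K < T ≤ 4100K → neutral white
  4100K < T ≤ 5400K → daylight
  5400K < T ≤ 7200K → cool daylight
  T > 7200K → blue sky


Temperature: 6930K
5400K < 6930K ≤ 7200K → cool daylight
Classification: cool daylight


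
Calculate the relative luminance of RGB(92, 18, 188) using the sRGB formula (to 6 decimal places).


Linearize each channel (sRGB transfer function): c = v/255; c_lin = c/12.92 if c ≤ 0.04045, else ((c+0.055)/1.055)^2.4
  R: 92/255 ≈ 0.360784 > 0.04045 → ((0.360784+0.055)/1.055)^2.4 ≈ 0.107023
  G: 18/255 ≈ 0.070588 > 0.04045 → ((0.070588+0.055)/1.055)^2.4 ≈ 0.006049
  B: 188/255 ≈ 0.737255 > 0.04045 → ((0.737255+0.055)/1.055)^2.4 ≈ 0.502886
R_lin = 0.107023, G_lin = 0.006049, B_lin = 0.502886
L = 0.2126×R + 0.7152×G + 0.0722×B
L = 0.2126×0.107023 + 0.7152×0.006049 + 0.0722×0.502886
L ≈ 0.063388


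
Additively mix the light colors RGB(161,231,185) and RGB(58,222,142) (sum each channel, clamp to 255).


Additive: each channel = min(255, C₁+C₂)
R: 161+58 = 219 → 219
G: 231+222 = 453 → 255
B: 185+142 = 327 → 255
= RGB(219, 255, 255)


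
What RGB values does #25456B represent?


25 → 37 (R)
45 → 69 (G)
6B → 107 (B)
= RGB(37, 69, 107)


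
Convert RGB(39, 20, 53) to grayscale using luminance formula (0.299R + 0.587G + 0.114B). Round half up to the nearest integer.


Gray = 0.299×R + 0.587×G + 0.114×B
Gray = 0.299×39 + 0.587×20 + 0.114×53
Gray = 11.661 + 11.740 + 6.042
Gray = 29.443 → round half up → 29
Gray = 29


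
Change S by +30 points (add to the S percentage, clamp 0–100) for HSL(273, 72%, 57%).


Original S = 72%
Adjustment = +30 percentage points
New S = 72 + (30) = 102
Clamp to [0, 100] → 100
= HSL(273°, 100%, 57%)


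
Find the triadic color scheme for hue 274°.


Triadic: equally spaced at 120° intervals
H1 = 274°
H2 = (274 + 120) mod 360 = 34°
H3 = (274 + 240) mod 360 = 154°
Triadic = 274°, 34°, 154°


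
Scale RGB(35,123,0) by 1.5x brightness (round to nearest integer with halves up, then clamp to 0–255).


Multiply each channel by 1.5, round half up, clamp to [0, 255]
R: 35×1.5 = 52.5 → round → 53
G: 123×1.5 = 184.5 → round → 185
B: 0×1.5 = 0
= RGB(53, 185, 0)


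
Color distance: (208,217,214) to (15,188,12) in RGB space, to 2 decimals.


d = √[(R₁-R₂)² + (G₁-G₂)² + (B₁-B₂)²]
d = √[(208-15)² + (217-188)² + (214-12)²]
d = √[37249 + 841 + 40804]
d = √78894
d ≈ 280.88


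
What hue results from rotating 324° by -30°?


New hue = (H + rotation) mod 360
New hue = (324 -30) mod 360
= 294 mod 360
= 294°


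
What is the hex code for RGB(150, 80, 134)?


R = 150 → 96 (hex)
G = 80 → 50 (hex)
B = 134 → 86 (hex)
Hex = #965086


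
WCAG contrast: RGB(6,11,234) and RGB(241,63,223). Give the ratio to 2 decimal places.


Linearize each sRGB channel c=v/255: c/12.92 if c ≤ 0.04045 else ((c+0.055)/1.055)^2.4
L = 0.2126×R_lin + 0.7152×G_lin + 0.0722×B_lin
Color 1 (6,11,234):
  R=6: 6/255≈0.0235 ≤ 0.04045 → 0.0235/12.92 ≈ 0.00182
  G=11: 11/255≈0.0431 > 0.04045 → ((0.0431+0.055)/1.055)^2.4 ≈ 0.00335
  B=234: 234/255≈0.9176 > 0.04045 → ((0.9176+0.055)/1.055)^2.4 ≈ 0.82279
  L1 = 0.2126×0.00182 + 0.7152×0.00335 + 0.0722×0.82279 ≈ 0.06219
Color 2 (241,63,223):
  R=241: 241/255≈0.9451 > 0.04045 → ((0.9451+0.055)/1.055)^2.4 ≈ 0.87962
  G=63: 63/255≈0.2471 > 0.04045 → ((0.2471+0.055)/1.055)^2.4 ≈ 0.04971
  B=223: 223/255≈0.8745 > 0.04045 → ((0.8745+0.055)/1.055)^2.4 ≈ 0.73791
  L2 = 0.2126×0.87962 + 0.7152×0.04971 + 0.0722×0.73791 ≈ 0.27583
Lighter = 0.27583, Darker = 0.06219
Ratio = (L_lighter + 0.05) / (L_darker + 0.05)
Ratio = (0.27583 + 0.05) / (0.06219 + 0.05) = 0.32583 / 0.11219 ≈ 2.9044
Ratio ≈ 2.90:1


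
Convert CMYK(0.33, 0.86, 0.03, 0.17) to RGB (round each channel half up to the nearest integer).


R = 255 × (1-C) × (1-K) = 255 × 0.67 × 0.83 = 141.8055 → 142
G = 255 × (1-M) × (1-K) = 255 × 0.14 × 0.83 = 29.631 → 30
B = 255 × (1-Y) × (1-K) = 255 × 0.97 × 0.83 = 205.3005 → 205
= RGB(142, 30, 205)


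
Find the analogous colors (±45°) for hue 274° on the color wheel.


Base hue: 274°
Left analog: (274 - 45) mod 360 = 229°
Right analog: (274 + 45) mod 360 = 319°
Analogous hues = 229° and 319°


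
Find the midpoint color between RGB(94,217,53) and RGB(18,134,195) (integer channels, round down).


Midpoint: each channel = ⌊(C₁+C₂)/2⌋
R: ⌊(94+18)/2⌋ = 56
G: ⌊(217+134)/2⌋ = 175
B: ⌊(53+195)/2⌋ = 124
= RGB(56, 175, 124)


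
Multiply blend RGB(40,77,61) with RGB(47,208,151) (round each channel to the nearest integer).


Multiply: C = A×B/255, rounded to nearest integer
R: 40×47/255 = 1880/255 ≈ 7.373 → 7
G: 77×208/255 = 16016/255 ≈ 62.808 → 63
B: 61×151/255 = 9211/255 ≈ 36.122 → 36
= RGB(7, 63, 36)


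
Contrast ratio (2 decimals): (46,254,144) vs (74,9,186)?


Linearize each sRGB channel c=v/255: c/12.92 if c ≤ 0.04045 else ((c+0.055)/1.055)^2.4
L = 0.2126×R_lin + 0.7152×G_lin + 0.0722×B_lin
Color 1 (46,254,144):
  R=46: 46/255≈0.1804 > 0.04045 → ((0.1804+0.055)/1.055)^2.4 ≈ 0.02732
  G=254: 254/255≈0.9961 > 0.04045 → ((0.9961+0.055)/1.055)^2.4 ≈ 0.99110
  B=144: 144/255≈0.5647 > 0.04045 → ((0.5647+0.055)/1.055)^2.4 ≈ 0.27889
  L1 = 0.2126×0.02732 + 0.7152×0.99110 + 0.0722×0.27889 ≈ 0.73478
Color 2 (74,9,186):
  R=74: 74/255≈0.2902 > 0.04045 → ((0.2902+0.055)/1.055)^2.4 ≈ 0.06848
  G=9: 9/255≈0.0353 ≤ 0.04045 → 0.0353/12.92 ≈ 0.00273
  B=186: 186/255≈0.7294 > 0.04045 → ((0.7294+0.055)/1.055)^2.4 ≈ 0.49102
  L2 = 0.2126×0.06848 + 0.7152×0.00273 + 0.0722×0.49102 ≈ 0.05196
Lighter = 0.73478, Darker = 0.05196
Ratio = (L_lighter + 0.05) / (L_darker + 0.05)
Ratio = (0.73478 + 0.05) / (0.05196 + 0.05) = 0.78478 / 0.10196 ≈ 7.6967
Ratio ≈ 7.70:1


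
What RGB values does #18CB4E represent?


18 → 24 (R)
CB → 203 (G)
4E → 78 (B)
= RGB(24, 203, 78)


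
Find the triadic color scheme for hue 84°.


Triadic: equally spaced at 120° intervals
H1 = 84°
H2 = (84 + 120) mod 360 = 204°
H3 = (84 + 240) mod 360 = 324°
Triadic = 84°, 204°, 324°


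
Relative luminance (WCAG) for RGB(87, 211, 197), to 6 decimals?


Linearize each channel (sRGB transfer function): c = v/255; c_lin = c/12.92 if c ≤ 0.04045, else ((c+0.055)/1.055)^2.4
  R: 87/255 ≈ 0.341176 > 0.04045 → ((0.341176+0.055)/1.055)^2.4 ≈ 0.095307
  G: 211/255 ≈ 0.827451 > 0.04045 → ((0.827451+0.055)/1.055)^2.4 ≈ 0.651406
  B: 197/255 ≈ 0.772549 > 0.04045 → ((0.772549+0.055)/1.055)^2.4 ≈ 0.558340
R_lin = 0.095307, G_lin = 0.651406, B_lin = 0.558340
L = 0.2126×R + 0.7152×G + 0.0722×B
L = 0.2126×0.095307 + 0.7152×0.651406 + 0.0722×0.558340
L ≈ 0.526460


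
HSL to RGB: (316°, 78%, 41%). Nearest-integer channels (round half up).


H=316°, S=0.78, L=0.41
C = (1-|2L-1|)×S = (1-|-0.18|)×0.78 = 0.6396
H' = H/60 = 316/60 ≈ 5.2667; X = C×(1-|H' mod 2 - 1|) = 0.46904
m = L - C/2 = 0.41 - 0.3198 = 0.0902
Sector ⌊H'⌋ = 5 → (R',G',B') = (0.6396, 0.0, 0.46904)
RGB = ((R'+m)×255, (G'+m)×255, (B'+m)×255) = (186.099, 23.001, 142.6062)
Round half up → RGB(186, 23, 143)


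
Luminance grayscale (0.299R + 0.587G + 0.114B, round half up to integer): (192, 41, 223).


Gray = 0.299×R + 0.587×G + 0.114×B
Gray = 0.299×192 + 0.587×41 + 0.114×223
Gray = 57.408 + 24.067 + 25.422
Gray = 106.897 → round half up → 107
Gray = 107


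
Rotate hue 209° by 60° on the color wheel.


New hue = (H + rotation) mod 360
New hue = (209 + 60) mod 360
= 269 mod 360
= 269°


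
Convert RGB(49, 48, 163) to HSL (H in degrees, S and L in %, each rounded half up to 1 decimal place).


Normalize: R'=49/255≈0.1922, G'=48/255≈0.1882, B'=163/255≈0.6392
Max=163/255, Min=48/255, Δ=Max-Min=115/255
L = (Max+Min)/2 = (163+48)/510 = 211/510 = 0.41372… → L = 41.4%
L ≤ 0.5 → S = Δ/(Max+Min) = 115/(163+48) = 115/211 = 0.54502… → S = 54.5%
(the 1/255 factors cancel in S and H, so raw channel differences can be used)
Max is B' → H = 60 × ((R-G)/Δ + 4) = 60 × ((49-48)/115 + 4)
  1/115 + 4 = 0.0086… + 4 = 4.0086…
  H = 60 × 4.0086… = 240.521…° → H = 240.5°
= HSL(240.5°, 54.5%, 41.4%)


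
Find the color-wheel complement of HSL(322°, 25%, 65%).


Complement = opposite side of color wheel = hue + 180°
H' = (322 + 180) mod 360 = 142°
S and L unchanged.
= HSL(142°, 25%, 65%)


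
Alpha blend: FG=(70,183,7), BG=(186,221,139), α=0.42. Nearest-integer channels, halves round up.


C = α×F + (1-α)×B, with 1-α = 0.58
R: 0.42×70 + 0.58×186 = 29.40 + 107.88 = 137.28 → 137
G: 0.42×183 + 0.58×221 = 76.86 + 128.18 = 205.04 → 205
B: 0.42×7 + 0.58×139 = 2.94 + 80.62 = 83.56 → 84
= RGB(137, 205, 84)


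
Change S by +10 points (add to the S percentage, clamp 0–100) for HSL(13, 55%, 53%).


Original S = 55%
Adjustment = +10 percentage points
New S = 55 + (10) = 65
Clamp to [0, 100] → 65
= HSL(13°, 65%, 53%)


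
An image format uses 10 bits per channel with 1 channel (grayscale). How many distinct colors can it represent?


Total bits = 10 bits/channel × 1 channels = 10 bits
Distinct colors = 2^10
= 1,024 colors


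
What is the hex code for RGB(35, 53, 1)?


R = 35 → 23 (hex)
G = 53 → 35 (hex)
B = 1 → 01 (hex)
Hex = #233501


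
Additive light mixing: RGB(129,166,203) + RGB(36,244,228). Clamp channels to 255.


Additive: each channel = min(255, C₁+C₂)
R: 129+36 = 165 → 165
G: 166+244 = 410 → 255
B: 203+228 = 431 → 255
= RGB(165, 255, 255)


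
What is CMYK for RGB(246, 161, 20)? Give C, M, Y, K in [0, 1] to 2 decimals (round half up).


R'=246/255≈0.9647, G'=161/255≈0.6314, B'=20/255≈0.0784
K = 1 - max(R',G',B') = 1 - 246/255 = 9/255 = 0.03529… → 0.04
(1-R'-K)/(1-K) simplifies to (max-R)/max with max = 246:
C = (246-246)/246 = 0/246 = 0 → 0.00
M = (246-161)/246 = 85/246 = 0.34552… → 0.35
Y = (246-20)/246 = 226/246 = 0.91869… → 0.92
= CMYK(0.00, 0.35, 0.92, 0.04)


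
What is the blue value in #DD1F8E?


Color: #DD1F8E
R = DD = 221
G = 1F = 31
B = 8E = 142
Blue = 142


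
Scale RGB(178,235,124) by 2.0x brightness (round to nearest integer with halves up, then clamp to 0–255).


Multiply each channel by 2.0, round half up, clamp to [0, 255]
R: 178×2.0 = 356 → clamp → 255
G: 235×2.0 = 470 → clamp → 255
B: 124×2.0 = 248
= RGB(255, 255, 248)


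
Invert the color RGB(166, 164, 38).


Invert: (255-R, 255-G, 255-B)
R: 255-166 = 89
G: 255-164 = 91
B: 255-38 = 217
= RGB(89, 91, 217)


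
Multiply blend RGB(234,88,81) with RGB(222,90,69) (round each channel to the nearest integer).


Multiply: C = A×B/255, rounded to nearest integer
R: 234×222/255 = 51948/255 ≈ 203.718 → 204
G: 88×90/255 = 7920/255 ≈ 31.059 → 31
B: 81×69/255 = 5589/255 ≈ 21.918 → 22
= RGB(204, 31, 22)


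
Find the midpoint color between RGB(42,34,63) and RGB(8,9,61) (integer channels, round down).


Midpoint: each channel = ⌊(C₁+C₂)/2⌋
R: ⌊(42+8)/2⌋ = 25
G: ⌊(34+9)/2⌋ = 21
B: ⌊(63+61)/2⌋ = 62
= RGB(25, 21, 62)


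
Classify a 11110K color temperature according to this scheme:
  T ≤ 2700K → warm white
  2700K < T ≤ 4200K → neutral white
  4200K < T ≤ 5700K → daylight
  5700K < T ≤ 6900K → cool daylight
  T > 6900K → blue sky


Temperature: 11110K
11110K > 6900K → blue sky
Classification: blue sky


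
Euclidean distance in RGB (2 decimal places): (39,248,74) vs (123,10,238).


d = √[(R₁-R₂)² + (G₁-G₂)² + (B₁-B₂)²]
d = √[(39-123)² + (248-10)² + (74-238)²]
d = √[7056 + 56644 + 26896]
d = √90596
d ≈ 300.99


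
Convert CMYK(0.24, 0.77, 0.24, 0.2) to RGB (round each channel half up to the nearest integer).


R = 255 × (1-C) × (1-K) = 255 × 0.76 × 0.80 = 155.04 → 155
G = 255 × (1-M) × (1-K) = 255 × 0.23 × 0.80 = 46.92 → 47
B = 255 × (1-Y) × (1-K) = 255 × 0.76 × 0.80 = 155.04 → 155
= RGB(155, 47, 155)


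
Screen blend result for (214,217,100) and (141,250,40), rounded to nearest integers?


Screen: C = 255 - (255-A)×(255-B)/255, rounded to nearest integer
R: 255 - (255-214)×(255-141)/255 = 255 - 4674/255 ≈ 255 - 18.329 = 236.671 → 237
G: 255 - (255-217)×(255-250)/255 = 255 - 190/255 ≈ 255 - 0.745 = 254.255 → 254
B: 255 - (255-100)×(255-40)/255 = 255 - 33325/255 ≈ 255 - 130.686 = 124.314 → 124
= RGB(237, 254, 124)


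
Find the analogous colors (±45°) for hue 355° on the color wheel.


Base hue: 355°
Left analog: (355 - 45) mod 360 = 310°
Right analog: (355 + 45) mod 360 = 40°
Analogous hues = 310° and 40°


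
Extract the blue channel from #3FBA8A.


Color: #3FBA8A
R = 3F = 63
G = BA = 186
B = 8A = 138
Blue = 138


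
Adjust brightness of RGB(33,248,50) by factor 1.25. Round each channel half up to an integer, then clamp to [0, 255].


Multiply each channel by 1.25, round half up, clamp to [0, 255]
R: 33×1.25 = 41.25 → round → 41
G: 248×1.25 = 310 → clamp → 255
B: 50×1.25 = 62.5 → round → 63
= RGB(41, 255, 63)


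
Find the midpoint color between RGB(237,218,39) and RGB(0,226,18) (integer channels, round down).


Midpoint: each channel = ⌊(C₁+C₂)/2⌋
R: ⌊(237+0)/2⌋ = 118
G: ⌊(218+226)/2⌋ = 222
B: ⌊(39+18)/2⌋ = 28
= RGB(118, 222, 28)


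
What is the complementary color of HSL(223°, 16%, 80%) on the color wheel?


Complement = opposite side of color wheel = hue + 180°
H' = (223 + 180) mod 360 = 43°
S and L unchanged.
= HSL(43°, 16%, 80%)


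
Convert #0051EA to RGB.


00 → 0 (R)
51 → 81 (G)
EA → 234 (B)
= RGB(0, 81, 234)


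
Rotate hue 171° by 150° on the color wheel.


New hue = (H + rotation) mod 360
New hue = (171 + 150) mod 360
= 321 mod 360
= 321°


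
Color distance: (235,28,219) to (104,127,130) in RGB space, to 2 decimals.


d = √[(R₁-R₂)² + (G₁-G₂)² + (B₁-B₂)²]
d = √[(235-104)² + (28-127)² + (219-130)²]
d = √[17161 + 9801 + 7921]
d = √34883
d ≈ 186.77


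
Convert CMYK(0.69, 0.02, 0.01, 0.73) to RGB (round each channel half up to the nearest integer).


R = 255 × (1-C) × (1-K) = 255 × 0.31 × 0.27 = 21.3435 → 21
G = 255 × (1-M) × (1-K) = 255 × 0.98 × 0.27 = 67.473 → 67
B = 255 × (1-Y) × (1-K) = 255 × 0.99 × 0.27 = 68.1615 → 68
= RGB(21, 67, 68)


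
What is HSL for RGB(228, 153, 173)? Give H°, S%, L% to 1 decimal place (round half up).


Normalize: R'=228/255≈0.8941, G'=153/255≈0.6000, B'=173/255≈0.6784
Max=228/255, Min=153/255, Δ=Max-Min=75/255
L = (Max+Min)/2 = (228+153)/510 = 381/510 = 0.74705… → L = 74.7%
L > 0.5 → S = Δ/(2-Max-Min) = 75/(510-228-153) = 75/129 = 0.58139… → S = 58.1%
(the 1/255 factors cancel in S and H, so raw channel differences can be used)
Max is R' → H = 60 × (((G-B)/Δ) mod 6) = 60 × (((153-173)/75) mod 6)
  (-20)/75 = -0.2666…; negative, so add 6 → 5.7333…
  H = 60 × 5.7333… = 344° → H = 344.0°
= HSL(344.0°, 58.1%, 74.7%)


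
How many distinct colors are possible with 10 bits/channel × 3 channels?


Total bits = 10 bits/channel × 3 channels = 30 bits
Distinct colors = 2^30
= 1,073,741,824 colors


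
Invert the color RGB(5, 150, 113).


Invert: (255-R, 255-G, 255-B)
R: 255-5 = 250
G: 255-150 = 105
B: 255-113 = 142
= RGB(250, 105, 142)


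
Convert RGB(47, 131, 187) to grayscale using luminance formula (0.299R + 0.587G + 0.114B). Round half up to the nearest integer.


Gray = 0.299×R + 0.587×G + 0.114×B
Gray = 0.299×47 + 0.587×131 + 0.114×187
Gray = 14.053 + 76.897 + 21.318
Gray = 112.268 → round half up → 112
Gray = 112


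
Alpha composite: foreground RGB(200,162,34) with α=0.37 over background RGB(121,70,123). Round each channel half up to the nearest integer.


C = α×F + (1-α)×B, with 1-α = 0.63
R: 0.37×200 + 0.63×121 = 74.00 + 76.23 = 150.23 → 150
G: 0.37×162 + 0.63×70 = 59.94 + 44.10 = 104.04 → 104
B: 0.37×34 + 0.63×123 = 12.58 + 77.49 = 90.07 → 90
= RGB(150, 104, 90)


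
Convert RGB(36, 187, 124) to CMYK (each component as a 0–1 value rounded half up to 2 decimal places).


R'=36/255≈0.1412, G'=187/255≈0.7333, B'=124/255≈0.4863
K = 1 - max(R',G',B') = 1 - 187/255 = 68/255 = 0.26666… → 0.27
(1-R'-K)/(1-K) simplifies to (max-R)/max with max = 187:
C = (187-36)/187 = 151/187 = 0.80748… → 0.81
M = (187-187)/187 = 0/187 = 0 → 0.00
Y = (187-124)/187 = 63/187 = 0.33689… → 0.34
= CMYK(0.81, 0.00, 0.34, 0.27)


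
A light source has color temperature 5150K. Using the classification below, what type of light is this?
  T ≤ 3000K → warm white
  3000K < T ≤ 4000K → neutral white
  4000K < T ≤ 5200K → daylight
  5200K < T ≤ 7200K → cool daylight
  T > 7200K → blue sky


Temperature: 5150K
4000K < 5150K ≤ 5200K → daylight
Classification: daylight


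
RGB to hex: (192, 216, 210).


R = 192 → C0 (hex)
G = 216 → D8 (hex)
B = 210 → D2 (hex)
Hex = #C0D8D2


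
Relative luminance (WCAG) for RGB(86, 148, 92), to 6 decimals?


Linearize each channel (sRGB transfer function): c = v/255; c_lin = c/12.92 if c ≤ 0.04045, else ((c+0.055)/1.055)^2.4
  R: 86/255 ≈ 0.337255 > 0.04045 → ((0.337255+0.055)/1.055)^2.4 ≈ 0.093059
  G: 148/255 ≈ 0.580392 > 0.04045 → ((0.580392+0.055)/1.055)^2.4 ≈ 0.296138
  B: 92/255 ≈ 0.360784 > 0.04045 → ((0.360784+0.055)/1.055)^2.4 ≈ 0.107023
R_lin = 0.093059, G_lin = 0.296138, B_lin = 0.107023
L = 0.2126×R + 0.7152×G + 0.0722×B
L = 0.2126×0.093059 + 0.7152×0.296138 + 0.0722×0.107023
L ≈ 0.239309


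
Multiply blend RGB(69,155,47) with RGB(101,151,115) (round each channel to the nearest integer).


Multiply: C = A×B/255, rounded to nearest integer
R: 69×101/255 = 6969/255 ≈ 27.329 → 27
G: 155×151/255 = 23405/255 ≈ 91.784 → 92
B: 47×115/255 = 5405/255 ≈ 21.196 → 21
= RGB(27, 92, 21)


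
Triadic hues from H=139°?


Triadic: equally spaced at 120° intervals
H1 = 139°
H2 = (139 + 120) mod 360 = 259°
H3 = (139 + 240) mod 360 = 19°
Triadic = 139°, 259°, 19°


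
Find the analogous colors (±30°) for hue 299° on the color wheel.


Base hue: 299°
Left analog: (299 - 30) mod 360 = 269°
Right analog: (299 + 30) mod 360 = 329°
Analogous hues = 269° and 329°


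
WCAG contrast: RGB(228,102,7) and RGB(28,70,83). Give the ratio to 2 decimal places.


Linearize each sRGB channel c=v/255: c/12.92 if c ≤ 0.04045 else ((c+0.055)/1.055)^2.4
L = 0.2126×R_lin + 0.7152×G_lin + 0.0722×B_lin
Color 1 (228,102,7):
  R=228: 228/255≈0.8941 > 0.04045 → ((0.8941+0.055)/1.055)^2.4 ≈ 0.77582
  G=102: 102/255≈0.4000 > 0.04045 → ((0.4000+0.055)/1.055)^2.4 ≈ 0.13287
  B=7: 7/255≈0.0275 ≤ 0.04045 → 0.0275/12.92 ≈ 0.00212
  L1 = 0.2126×0.77582 + 0.7152×0.13287 + 0.0722×0.00212 ≈ 0.26012
Color 2 (28,70,83):
  R=28: 28/255≈0.1098 > 0.04045 → ((0.1098+0.055)/1.055)^2.4 ≈ 0.01161
  G=70: 70/255≈0.2745 > 0.04045 → ((0.2745+0.055)/1.055)^2.4 ≈ 0.06125
  B=83: 83/255≈0.3255 > 0.04045 → ((0.3255+0.055)/1.055)^2.4 ≈ 0.08650
  L2 = 0.2126×0.01161 + 0.7152×0.06125 + 0.0722×0.08650 ≈ 0.05252
Lighter = 0.26012, Darker = 0.05252
Ratio = (L_lighter + 0.05) / (L_darker + 0.05)
Ratio = (0.26012 + 0.05) / (0.05252 + 0.05) = 0.31012 / 0.10252 ≈ 3.0251
Ratio ≈ 3.03:1


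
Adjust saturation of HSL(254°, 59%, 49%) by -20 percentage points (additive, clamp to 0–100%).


Original S = 59%
Adjustment = -20 percentage points
New S = 59 + (-20) = 39
Clamp to [0, 100] → 39
= HSL(254°, 39%, 49%)


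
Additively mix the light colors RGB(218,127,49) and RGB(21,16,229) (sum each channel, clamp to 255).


Additive: each channel = min(255, C₁+C₂)
R: 218+21 = 239 → 239
G: 127+16 = 143 → 143
B: 49+229 = 278 → 255
= RGB(239, 143, 255)


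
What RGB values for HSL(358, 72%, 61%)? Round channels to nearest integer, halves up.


H=358°, S=0.72, L=0.61
C = (1-|2L-1|)×S = (1-|0.22|)×0.72 = 0.5616
H' = H/60 = 358/60 ≈ 5.9667; X = C×(1-|H' mod 2 - 1|) = 0.01872
m = L - C/2 = 0.61 - 0.2808 = 0.3292
Sector ⌊H'⌋ = 5 → (R',G',B') = (0.5616, 0.0, 0.01872)
RGB = ((R'+m)×255, (G'+m)×255, (B'+m)×255) = (227.154, 83.946, 88.7196)
Round half up → RGB(227, 84, 89)


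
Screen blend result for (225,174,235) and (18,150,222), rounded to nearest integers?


Screen: C = 255 - (255-A)×(255-B)/255, rounded to nearest integer
R: 255 - (255-225)×(255-18)/255 = 255 - 7110/255 ≈ 255 - 27.882 = 227.118 → 227
G: 255 - (255-174)×(255-150)/255 = 255 - 8505/255 ≈ 255 - 33.353 = 221.647 → 222
B: 255 - (255-235)×(255-222)/255 = 255 - 660/255 ≈ 255 - 2.588 = 252.412 → 252
= RGB(227, 222, 252)


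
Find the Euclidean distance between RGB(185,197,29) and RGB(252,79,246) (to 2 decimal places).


d = √[(R₁-R₂)² + (G₁-G₂)² + (B₁-B₂)²]
d = √[(185-252)² + (197-79)² + (29-246)²]
d = √[4489 + 13924 + 47089]
d = √65502
d ≈ 255.93


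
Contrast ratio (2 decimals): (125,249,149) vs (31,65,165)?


Linearize each sRGB channel c=v/255: c/12.92 if c ≤ 0.04045 else ((c+0.055)/1.055)^2.4
L = 0.2126×R_lin + 0.7152×G_lin + 0.0722×B_lin
Color 1 (125,249,149):
  R=125: 125/255≈0.4902 > 0.04045 → ((0.4902+0.055)/1.055)^2.4 ≈ 0.20508
  G=249: 249/255≈0.9765 > 0.04045 → ((0.9765+0.055)/1.055)^2.4 ≈ 0.94731
  B=149: 149/255≈0.5843 > 0.04045 → ((0.5843+0.055)/1.055)^2.4 ≈ 0.30054
  L1 = 0.2126×0.20508 + 0.7152×0.94731 + 0.0722×0.30054 ≈ 0.74281
Color 2 (31,65,165):
  R=31: 31/255≈0.1216 > 0.04045 → ((0.1216+0.055)/1.055)^2.4 ≈ 0.01370
  G=65: 65/255≈0.2549 > 0.04045 → ((0.2549+0.055)/1.055)^2.4 ≈ 0.05286
  B=165: 165/255≈0.6471 > 0.04045 → ((0.6471+0.055)/1.055)^2.4 ≈ 0.37626
  L2 = 0.2126×0.01370 + 0.7152×0.05286 + 0.0722×0.37626 ≈ 0.06789
Lighter = 0.74281, Darker = 0.06789
Ratio = (L_lighter + 0.05) / (L_darker + 0.05)
Ratio = (0.74281 + 0.05) / (0.06789 + 0.05) = 0.79281 / 0.11789 ≈ 6.7253
Ratio ≈ 6.73:1


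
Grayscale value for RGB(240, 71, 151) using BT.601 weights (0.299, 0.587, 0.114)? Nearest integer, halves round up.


Gray = 0.299×R + 0.587×G + 0.114×B
Gray = 0.299×240 + 0.587×71 + 0.114×151
Gray = 71.760 + 41.677 + 17.214
Gray = 130.651 → round half up → 131
Gray = 131


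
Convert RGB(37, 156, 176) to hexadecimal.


R = 37 → 25 (hex)
G = 156 → 9C (hex)
B = 176 → B0 (hex)
Hex = #259CB0


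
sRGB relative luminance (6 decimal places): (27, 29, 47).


Linearize each channel (sRGB transfer function): c = v/255; c_lin = c/12.92 if c ≤ 0.04045, else ((c+0.055)/1.055)^2.4
  R: 27/255 ≈ 0.105882 > 0.04045 → ((0.105882+0.055)/1.055)^2.4 ≈ 0.010960
  G: 29/255 ≈ 0.113725 > 0.04045 → ((0.113725+0.055)/1.055)^2.4 ≈ 0.012286
  B: 47/255 ≈ 0.184314 > 0.04045 → ((0.184314+0.055)/1.055)^2.4 ≈ 0.028426
R_lin = 0.010960, G_lin = 0.012286, B_lin = 0.028426
L = 0.2126×R + 0.7152×G + 0.0722×B
L = 0.2126×0.010960 + 0.7152×0.012286 + 0.0722×0.028426
L ≈ 0.013170


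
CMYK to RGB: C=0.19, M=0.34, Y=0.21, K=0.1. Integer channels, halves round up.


R = 255 × (1-C) × (1-K) = 255 × 0.81 × 0.90 = 185.895 → 186
G = 255 × (1-M) × (1-K) = 255 × 0.66 × 0.90 = 151.47 → 151
B = 255 × (1-Y) × (1-K) = 255 × 0.79 × 0.90 = 181.305 → 181
= RGB(186, 151, 181)


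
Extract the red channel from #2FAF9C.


Color: #2FAF9C
R = 2F = 47
G = AF = 175
B = 9C = 156
Red = 47


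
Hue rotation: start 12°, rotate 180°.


New hue = (H + rotation) mod 360
New hue = (12 + 180) mod 360
= 192 mod 360
= 192°


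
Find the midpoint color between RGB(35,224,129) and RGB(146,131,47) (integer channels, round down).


Midpoint: each channel = ⌊(C₁+C₂)/2⌋
R: ⌊(35+146)/2⌋ = 90
G: ⌊(224+131)/2⌋ = 177
B: ⌊(129+47)/2⌋ = 88
= RGB(90, 177, 88)


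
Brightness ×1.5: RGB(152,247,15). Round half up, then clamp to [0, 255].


Multiply each channel by 1.5, round half up, clamp to [0, 255]
R: 152×1.5 = 228
G: 247×1.5 = 370.5 → round → 371 → clamp → 255
B: 15×1.5 = 22.5 → round → 23
= RGB(228, 255, 23)


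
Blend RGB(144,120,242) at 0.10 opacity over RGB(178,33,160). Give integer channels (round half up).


C = α×F + (1-α)×B, with 1-α = 0.90
R: 0.10×144 + 0.90×178 = 14.40 + 160.20 = 174.60 → 175
G: 0.10×120 + 0.90×33 = 12.00 + 29.70 = 41.70 → 42
B: 0.10×242 + 0.90×160 = 24.20 + 144.00 = 168.20 → 168
= RGB(175, 42, 168)


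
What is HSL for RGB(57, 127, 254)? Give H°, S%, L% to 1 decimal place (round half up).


Normalize: R'=57/255≈0.2235, G'=127/255≈0.4980, B'=254/255≈0.9961
Max=254/255, Min=57/255, Δ=Max-Min=197/255
L = (Max+Min)/2 = (254+57)/510 = 311/510 = 0.60980… → L = 61.0%
L > 0.5 → S = Δ/(2-Max-Min) = 197/(510-254-57) = 197/199 = 0.98994… → S = 99.0%
(the 1/255 factors cancel in S and H, so raw channel differences can be used)
Max is B' → H = 60 × ((R-G)/Δ + 4) = 60 × ((57-127)/197 + 4)
  -70/197 + 4 = -0.3553… + 4 = 3.6446…
  H = 60 × 3.6446… = 218.680…° → H = 218.7°
= HSL(218.7°, 99.0%, 61.0%)


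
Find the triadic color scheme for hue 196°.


Triadic: equally spaced at 120° intervals
H1 = 196°
H2 = (196 + 120) mod 360 = 316°
H3 = (196 + 240) mod 360 = 76°
Triadic = 196°, 316°, 76°


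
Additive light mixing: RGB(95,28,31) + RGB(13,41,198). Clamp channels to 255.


Additive: each channel = min(255, C₁+C₂)
R: 95+13 = 108 → 108
G: 28+41 = 69 → 69
B: 31+198 = 229 → 229
= RGB(108, 69, 229)


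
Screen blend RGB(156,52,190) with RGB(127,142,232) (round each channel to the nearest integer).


Screen: C = 255 - (255-A)×(255-B)/255, rounded to nearest integer
R: 255 - (255-156)×(255-127)/255 = 255 - 12672/255 ≈ 255 - 49.694 = 205.306 → 205
G: 255 - (255-52)×(255-142)/255 = 255 - 22939/255 ≈ 255 - 89.957 = 165.043 → 165
B: 255 - (255-190)×(255-232)/255 = 255 - 1495/255 ≈ 255 - 5.863 = 249.137 → 249
= RGB(205, 165, 249)


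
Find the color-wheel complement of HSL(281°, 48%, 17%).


Complement = opposite side of color wheel = hue + 180°
H' = (281 + 180) mod 360 = 101°
S and L unchanged.
= HSL(101°, 48%, 17%)


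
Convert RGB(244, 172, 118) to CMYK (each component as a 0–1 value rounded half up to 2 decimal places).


R'=244/255≈0.9569, G'=172/255≈0.6745, B'=118/255≈0.4627
K = 1 - max(R',G',B') = 1 - 244/255 = 11/255 = 0.04313… → 0.04
(1-R'-K)/(1-K) simplifies to (max-R)/max with max = 244:
C = (244-244)/244 = 0/244 = 0 → 0.00
M = (244-172)/244 = 72/244 = 0.29508… → 0.30
Y = (244-118)/244 = 126/244 = 0.51639… → 0.52
= CMYK(0.00, 0.30, 0.52, 0.04)


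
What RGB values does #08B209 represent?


08 → 8 (R)
B2 → 178 (G)
09 → 9 (B)
= RGB(8, 178, 9)


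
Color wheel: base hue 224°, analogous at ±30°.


Base hue: 224°
Left analog: (224 - 30) mod 360 = 194°
Right analog: (224 + 30) mod 360 = 254°
Analogous hues = 194° and 254°


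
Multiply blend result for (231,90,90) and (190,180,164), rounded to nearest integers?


Multiply: C = A×B/255, rounded to nearest integer
R: 231×190/255 = 43890/255 ≈ 172.118 → 172
G: 90×180/255 = 16200/255 ≈ 63.529 → 64
B: 90×164/255 = 14760/255 ≈ 57.882 → 58
= RGB(172, 64, 58)


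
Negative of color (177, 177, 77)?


Invert: (255-R, 255-G, 255-B)
R: 255-177 = 78
G: 255-177 = 78
B: 255-77 = 178
= RGB(78, 78, 178)


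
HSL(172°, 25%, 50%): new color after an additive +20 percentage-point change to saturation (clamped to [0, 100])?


Original S = 25%
Adjustment = +20 percentage points
New S = 25 + (20) = 45
Clamp to [0, 100] → 45
= HSL(172°, 45%, 50%)


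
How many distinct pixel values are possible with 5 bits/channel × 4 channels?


Total bits = 5 bits/channel × 4 channels = 20 bits
Distinct pixel values = 2^20
= 1,048,576 pixel values


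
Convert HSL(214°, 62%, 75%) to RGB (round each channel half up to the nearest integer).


H=214°, S=0.62, L=0.75
C = (1-|2L-1|)×S = (1-|0.50|)×0.62 = 0.31
H' = H/60 = 214/60 ≈ 3.5667; X = C×(1-|H' mod 2 - 1|) ≈ 0.1343
m = L - C/2 = 0.75 - 0.155 = 0.595
Sector ⌊H'⌋ = 3 → (R',G',B') = (0.0, ≈0.1343, 0.31)
RGB = ((R'+m)×255, (G'+m)×255, (B'+m)×255) = (151.725, 185.98, 230.775)
Round half up → RGB(152, 186, 231)


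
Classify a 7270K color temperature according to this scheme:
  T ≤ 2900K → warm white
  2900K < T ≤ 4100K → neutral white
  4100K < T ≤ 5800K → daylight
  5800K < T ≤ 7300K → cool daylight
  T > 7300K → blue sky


Temperature: 7270K
5800K < 7270K ≤ 7300K → cool daylight
Classification: cool daylight


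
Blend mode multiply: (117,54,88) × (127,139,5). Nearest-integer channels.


Multiply: C = A×B/255, rounded to nearest integer
R: 117×127/255 = 14859/255 ≈ 58.271 → 58
G: 54×139/255 = 7506/255 ≈ 29.435 → 29
B: 88×5/255 = 440/255 ≈ 1.725 → 2
= RGB(58, 29, 2)


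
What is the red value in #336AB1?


Color: #336AB1
R = 33 = 51
G = 6A = 106
B = B1 = 177
Red = 51


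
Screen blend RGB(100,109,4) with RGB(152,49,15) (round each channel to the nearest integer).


Screen: C = 255 - (255-A)×(255-B)/255, rounded to nearest integer
R: 255 - (255-100)×(255-152)/255 = 255 - 15965/255 ≈ 255 - 62.608 = 192.392 → 192
G: 255 - (255-109)×(255-49)/255 = 255 - 30076/255 ≈ 255 - 117.945 = 137.055 → 137
B: 255 - (255-4)×(255-15)/255 = 255 - 60240/255 ≈ 255 - 236.235 = 18.765 → 19
= RGB(192, 137, 19)


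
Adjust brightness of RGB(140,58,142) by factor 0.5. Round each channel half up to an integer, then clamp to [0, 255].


Multiply each channel by 0.5, round half up, clamp to [0, 255]
R: 140×0.5 = 70
G: 58×0.5 = 29
B: 142×0.5 = 71
= RGB(70, 29, 71)


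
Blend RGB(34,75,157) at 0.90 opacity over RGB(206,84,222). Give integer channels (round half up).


C = α×F + (1-α)×B, with 1-α = 0.10
R: 0.90×34 + 0.10×206 = 30.60 + 20.60 = 51.20 → 51
G: 0.90×75 + 0.10×84 = 67.50 + 8.40 = 75.90 → 76
B: 0.90×157 + 0.10×222 = 141.30 + 22.20 = 163.50 → 164
= RGB(51, 76, 164)


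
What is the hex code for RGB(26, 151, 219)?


R = 26 → 1A (hex)
G = 151 → 97 (hex)
B = 219 → DB (hex)
Hex = #1A97DB


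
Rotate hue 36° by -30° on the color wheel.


New hue = (H + rotation) mod 360
New hue = (36 -30) mod 360
= 6 mod 360
= 6°


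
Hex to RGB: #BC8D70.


BC → 188 (R)
8D → 141 (G)
70 → 112 (B)
= RGB(188, 141, 112)


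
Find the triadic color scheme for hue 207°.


Triadic: equally spaced at 120° intervals
H1 = 207°
H2 = (207 + 120) mod 360 = 327°
H3 = (207 + 240) mod 360 = 87°
Triadic = 207°, 327°, 87°


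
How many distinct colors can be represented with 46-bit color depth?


Colors = 2^bits = 2^46
= 70,368,744,177,664 colors


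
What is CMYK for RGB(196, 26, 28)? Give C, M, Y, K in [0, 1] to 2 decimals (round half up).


R'=196/255≈0.7686, G'=26/255≈0.1020, B'=28/255≈0.1098
K = 1 - max(R',G',B') = 1 - 196/255 = 59/255 = 0.23137… → 0.23
(1-R'-K)/(1-K) simplifies to (max-R)/max with max = 196:
C = (196-196)/196 = 0/196 = 0 → 0.00
M = (196-26)/196 = 170/196 = 0.86734… → 0.87
Y = (196-28)/196 = 168/196 = 0.85714… → 0.86
= CMYK(0.00, 0.87, 0.86, 0.23)


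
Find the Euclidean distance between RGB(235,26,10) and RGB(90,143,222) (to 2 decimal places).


d = √[(R₁-R₂)² + (G₁-G₂)² + (B₁-B₂)²]
d = √[(235-90)² + (26-143)² + (10-222)²]
d = √[21025 + 13689 + 44944]
d = √79658
d ≈ 282.24


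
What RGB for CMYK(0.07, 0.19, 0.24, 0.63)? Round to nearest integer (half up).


R = 255 × (1-C) × (1-K) = 255 × 0.93 × 0.37 = 87.7455 → 88
G = 255 × (1-M) × (1-K) = 255 × 0.81 × 0.37 = 76.4235 → 76
B = 255 × (1-Y) × (1-K) = 255 × 0.76 × 0.37 = 71.706 → 72
= RGB(88, 76, 72)


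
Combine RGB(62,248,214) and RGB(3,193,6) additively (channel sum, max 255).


Additive: each channel = min(255, C₁+C₂)
R: 62+3 = 65 → 65
G: 248+193 = 441 → 255
B: 214+6 = 220 → 220
= RGB(65, 255, 220)


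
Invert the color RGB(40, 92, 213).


Invert: (255-R, 255-G, 255-B)
R: 255-40 = 215
G: 255-92 = 163
B: 255-213 = 42
= RGB(215, 163, 42)


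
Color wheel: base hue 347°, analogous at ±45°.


Base hue: 347°
Left analog: (347 - 45) mod 360 = 302°
Right analog: (347 + 45) mod 360 = 32°
Analogous hues = 302° and 32°


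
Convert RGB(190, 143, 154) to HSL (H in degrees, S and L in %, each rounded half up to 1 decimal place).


Normalize: R'=190/255≈0.7451, G'=143/255≈0.5608, B'=154/255≈0.6039
Max=190/255, Min=143/255, Δ=Max-Min=47/255
L = (Max+Min)/2 = (190+143)/510 = 333/510 = 0.65294… → L = 65.3%
L > 0.5 → S = Δ/(2-Max-Min) = 47/(510-190-143) = 47/177 = 0.26553… → S = 26.6%
(the 1/255 factors cancel in S and H, so raw channel differences can be used)
Max is R' → H = 60 × (((G-B)/Δ) mod 6) = 60 × (((143-154)/47) mod 6)
  (-11)/47 = -0.2340…; negative, so add 6 → 5.7659…
  H = 60 × 5.7659… = 345.957…° → H = 346.0°
= HSL(346.0°, 26.6%, 65.3%)


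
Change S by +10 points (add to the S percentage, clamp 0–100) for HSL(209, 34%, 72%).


Original S = 34%
Adjustment = +10 percentage points
New S = 34 + (10) = 44
Clamp to [0, 100] → 44
= HSL(209°, 44%, 72%)


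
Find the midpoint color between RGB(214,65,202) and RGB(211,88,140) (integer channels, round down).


Midpoint: each channel = ⌊(C₁+C₂)/2⌋
R: ⌊(214+211)/2⌋ = 212
G: ⌊(65+88)/2⌋ = 76
B: ⌊(202+140)/2⌋ = 171
= RGB(212, 76, 171)


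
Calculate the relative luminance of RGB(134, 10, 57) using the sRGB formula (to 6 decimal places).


Linearize each channel (sRGB transfer function): c = v/255; c_lin = c/12.92 if c ≤ 0.04045, else ((c+0.055)/1.055)^2.4
  R: 134/255 ≈ 0.525490 > 0.04045 → ((0.525490+0.055)/1.055)^2.4 ≈ 0.238398
  G: 10/255 ≈ 0.039216 ≤ 0.04045 → 0.039216/12.92 ≈ 0.003035
  B: 57/255 ≈ 0.223529 > 0.04045 → ((0.223529+0.055)/1.055)^2.4 ≈ 0.040915
R_lin = 0.238398, G_lin = 0.003035, B_lin = 0.040915
L = 0.2126×R + 0.7152×G + 0.0722×B
L = 0.2126×0.238398 + 0.7152×0.003035 + 0.0722×0.040915
L ≈ 0.055808


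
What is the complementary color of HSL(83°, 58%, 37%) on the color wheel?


Complement = opposite side of color wheel = hue + 180°
H' = (83 + 180) mod 360 = 263°
S and L unchanged.
= HSL(263°, 58%, 37%)
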